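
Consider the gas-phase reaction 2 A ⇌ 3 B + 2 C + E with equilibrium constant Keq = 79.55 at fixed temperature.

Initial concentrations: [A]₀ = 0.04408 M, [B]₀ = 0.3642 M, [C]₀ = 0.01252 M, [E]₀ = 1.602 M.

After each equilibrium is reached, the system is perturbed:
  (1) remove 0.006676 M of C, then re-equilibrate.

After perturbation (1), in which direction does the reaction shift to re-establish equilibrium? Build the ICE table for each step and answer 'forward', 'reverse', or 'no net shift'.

Q₀ = 0.006243 vs Keq = 79.55 ⇒ Q<K, forward
Step 1:
                    A           B           C           E
  Initial     0.04408      0.3642     0.01252       1.602
  Change     -0.04191     0.06287     0.04191     0.02096
  Equil       0.00217      0.4271     0.05443       1.623
  solve Keq expr → x = 0.02096; check Q = 79.55
Then remove 0.006676 M of C.
Step 2:
                    A           B           C           E
  Initial     0.00217      0.4271     0.04775       1.623
  Change  -2.5340e-04  3.8010e-04  2.5340e-04  1.2670e-04
  Equil      0.001916      0.4274     0.04801       1.623
  solve Keq expr → x = 1.2670e-04; check Q = 79.55

Direction: forward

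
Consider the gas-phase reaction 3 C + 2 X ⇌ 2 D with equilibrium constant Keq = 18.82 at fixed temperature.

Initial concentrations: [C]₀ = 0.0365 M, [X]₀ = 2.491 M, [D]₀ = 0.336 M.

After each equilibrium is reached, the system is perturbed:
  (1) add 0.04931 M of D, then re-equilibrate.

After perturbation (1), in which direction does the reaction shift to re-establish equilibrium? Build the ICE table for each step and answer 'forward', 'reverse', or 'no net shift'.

Q₀ = 374.2 vs Keq = 18.82 ⇒ Q>K, reverse
Step 1:
                  C         X         D
  I          0.0365     2.491     0.336
  C         0.05427   0.03618  -0.03618
  E         0.09077     2.527    0.2998
  solve Keq expr → x = -0.01809; check Q = 18.82
Then add 0.04931 M of D.
Step 2:
                  C         X         D
  I         0.09077     2.527    0.3491
  C        0.008465  0.005643 -0.005643
  E         0.09923     2.533    0.3435
  solve Keq expr → x = -0.002822; check Q = 18.82

Direction: reverse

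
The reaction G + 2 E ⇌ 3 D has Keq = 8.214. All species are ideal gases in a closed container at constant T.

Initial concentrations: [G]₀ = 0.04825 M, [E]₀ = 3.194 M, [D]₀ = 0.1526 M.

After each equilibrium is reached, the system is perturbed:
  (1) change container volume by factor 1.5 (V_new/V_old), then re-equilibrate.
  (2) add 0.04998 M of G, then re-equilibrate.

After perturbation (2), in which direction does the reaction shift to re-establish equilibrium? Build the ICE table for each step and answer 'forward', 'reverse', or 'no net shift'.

Q₀ = 0.007219 vs Keq = 8.214 ⇒ Q<K, forward
Step 1:
                   G          E          D
  Initial    0.04825      3.194     0.1526
  Change    -0.04792   -0.09584     0.1438
  Equil   3.3014e-04      3.098     0.2964
  solve Keq expr → x = 0.04792; check Q = 8.214
Then change container volume by factor 1.5 (V_new/V_old).
Step 2:
                   G          E          D
  Initial 2.2009e-04      2.065     0.1976
  Change           0          0          0
  Equil   2.2009e-04      2.065     0.1976
  solve Keq expr → x = 0; check Q = 8.214
Then add 0.04998 M of G.
Step 3:
                   G          E          D
  Initial     0.0502      2.065     0.1976
  Change    -0.04892   -0.09783     0.1467
  Equil     0.001284      1.968     0.3443
  solve Keq expr → x = 0.04892; check Q = 8.214

Direction: forward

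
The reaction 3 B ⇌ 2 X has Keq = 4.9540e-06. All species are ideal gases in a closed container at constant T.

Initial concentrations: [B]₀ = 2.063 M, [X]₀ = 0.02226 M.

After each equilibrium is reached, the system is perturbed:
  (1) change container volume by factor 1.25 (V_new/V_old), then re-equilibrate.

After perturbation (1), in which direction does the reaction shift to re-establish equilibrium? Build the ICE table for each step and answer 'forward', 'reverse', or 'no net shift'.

Q₀ = 5.6436e-05 vs Keq = 4.9540e-06 ⇒ Q>K, reverse
Step 1:
                  B         X
  init        2.063   0.02226
  Δ         0.02333  -0.01555
  eq          2.086  0.006707
  solve Keq expr → x = -0.007776; check Q = 4.9540e-06
Then change container volume by factor 1.25 (V_new/V_old).
Step 2:
                  B         X
  init        1.669  0.005366
  Δ       8.4428e-04 -5.6285e-04
  eq           1.67  0.004803
  solve Keq expr → x = -2.8143e-04; check Q = 4.9540e-06

Direction: reverse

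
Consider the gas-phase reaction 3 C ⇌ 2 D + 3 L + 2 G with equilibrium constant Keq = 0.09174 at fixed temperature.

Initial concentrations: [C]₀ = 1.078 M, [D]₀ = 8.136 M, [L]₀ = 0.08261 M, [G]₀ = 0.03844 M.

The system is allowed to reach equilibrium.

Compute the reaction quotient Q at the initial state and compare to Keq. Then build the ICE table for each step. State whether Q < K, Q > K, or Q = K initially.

Q₀ = 4.4018e-05 vs Keq = 0.09174 ⇒ Q<K, forward
Step 1:
                   C          D          L          G
  init         1.078      8.136    0.08261    0.03844
  Δ          -0.2144     0.1429     0.2144     0.1429
  eq          0.8636      8.279      0.297     0.1814
  solve Keq expr → x = 0.07147; check Q = 0.09174

Q₀ = 4.4018e-05; Q < K (proceeds forward)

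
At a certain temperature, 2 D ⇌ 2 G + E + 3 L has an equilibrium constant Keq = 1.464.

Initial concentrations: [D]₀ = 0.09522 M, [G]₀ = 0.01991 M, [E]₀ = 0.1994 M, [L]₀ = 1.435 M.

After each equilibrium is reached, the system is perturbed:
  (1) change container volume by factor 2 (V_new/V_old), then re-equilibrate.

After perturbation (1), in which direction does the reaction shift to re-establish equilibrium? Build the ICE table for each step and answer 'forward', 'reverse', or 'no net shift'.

Direction: forward

Q₀ = 0.02576 vs Keq = 1.464 ⇒ Q<K, forward
Step 1:
                  D         G         E         L
  Initial   0.09522   0.01991    0.1994     1.435
  Change     -0.047     0.047    0.0235   0.07049
  Equil     0.04822   0.06691    0.2229     1.505
  solve Keq expr → x = 0.0235; check Q = 1.464
Then change container volume by factor 2 (V_new/V_old).
Step 2:
                  D         G         E         L
  Initial   0.02411   0.03345    0.1114    0.7527
  Change   -0.01475   0.01475  0.007373   0.02212
  Equil    0.009366    0.0482    0.1188    0.7749
  solve Keq expr → x = 0.007373; check Q = 1.464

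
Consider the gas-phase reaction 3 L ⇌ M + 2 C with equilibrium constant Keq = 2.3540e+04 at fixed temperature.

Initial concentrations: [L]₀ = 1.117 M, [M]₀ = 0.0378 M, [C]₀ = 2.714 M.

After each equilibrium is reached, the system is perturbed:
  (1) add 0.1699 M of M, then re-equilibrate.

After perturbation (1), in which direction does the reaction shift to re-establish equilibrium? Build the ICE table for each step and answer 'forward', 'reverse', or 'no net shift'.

Q₀ = 0.1998 vs Keq = 2.3540e+04 ⇒ Q<K, forward
Step 1:
                   L          M          C
  I            1.117     0.0378      2.714
  C           -1.059      0.353     0.7061
  E          0.05791     0.3908       3.42
  solve Keq expr → x = 0.353; check Q = 2.3540e+04
Then add 0.1699 M of M.
Step 2:
                   L          M          C
  I          0.05791     0.5607       3.42
  C         0.007249  -0.002416  -0.004833
  E          0.06516     0.5583      3.415
  solve Keq expr → x = -0.002416; check Q = 2.3540e+04

Direction: reverse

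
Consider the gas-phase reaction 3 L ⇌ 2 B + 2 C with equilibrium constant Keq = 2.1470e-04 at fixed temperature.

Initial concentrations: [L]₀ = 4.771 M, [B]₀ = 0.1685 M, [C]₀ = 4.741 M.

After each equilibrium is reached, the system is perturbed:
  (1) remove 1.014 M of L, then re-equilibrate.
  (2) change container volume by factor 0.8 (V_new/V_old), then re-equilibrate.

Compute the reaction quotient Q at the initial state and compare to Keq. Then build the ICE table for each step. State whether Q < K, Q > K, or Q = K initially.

Q₀ = 0.005876 vs Keq = 2.1470e-04 ⇒ Q>K, reverse
Step 1:
                   L          B          C
  I            4.771     0.1685      4.741
  C           0.1999    -0.1333    -0.1333
  E            4.971    0.03524      4.608
  solve Keq expr → x = -0.06663; check Q = 2.1470e-04
Then remove 1.014 M of L.
Step 2:
                   L          B          C
  I            3.957    0.03524      4.608
  C          0.01502   -0.01002   -0.01002
  E            3.972    0.02523      4.598
  solve Keq expr → x = -0.005008; check Q = 2.1470e-04
Then change container volume by factor 0.8 (V_new/V_old).
Step 3:
                   L          B          C
  I            4.965    0.03153      5.747
  C         0.004907  -0.003271  -0.003271
  E             4.97    0.02826      5.744
  solve Keq expr → x = -0.001636; check Q = 2.1470e-04

Q₀ = 0.005876; Q > K (proceeds reverse)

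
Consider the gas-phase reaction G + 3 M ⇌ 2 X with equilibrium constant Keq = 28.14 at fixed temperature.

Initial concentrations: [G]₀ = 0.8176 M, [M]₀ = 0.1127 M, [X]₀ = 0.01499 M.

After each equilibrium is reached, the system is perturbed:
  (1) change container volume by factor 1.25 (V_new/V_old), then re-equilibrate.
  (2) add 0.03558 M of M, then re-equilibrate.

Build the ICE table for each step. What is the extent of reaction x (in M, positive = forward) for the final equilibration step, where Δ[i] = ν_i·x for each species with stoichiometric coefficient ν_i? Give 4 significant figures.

x = 0.008054 M

Q₀ = 0.192 vs Keq = 28.14 ⇒ Q<K, forward
Step 1:
                   G          M          X
  init        0.8176     0.1127    0.01499
  Δ         -0.02034   -0.06101    0.04067
  eq          0.7973    0.05169    0.05566
  solve Keq expr → x = 0.02034; check Q = 28.14
Then change container volume by factor 1.25 (V_new/V_old).
Step 2:
                   G          M          X
  init        0.6378    0.04135    0.04453
  Δ         0.001481   0.004444  -0.002963
  eq          0.6393     0.0458    0.04157
  solve Keq expr → x = -0.001481; check Q = 28.14
Then add 0.03558 M of M.
Step 3:
                   G          M          X
  init        0.6393    0.08138    0.04157
  Δ        -0.008054   -0.02416    0.01611
  eq          0.6312    0.05721    0.05768
  solve Keq expr → x = 0.008054; check Q = 28.14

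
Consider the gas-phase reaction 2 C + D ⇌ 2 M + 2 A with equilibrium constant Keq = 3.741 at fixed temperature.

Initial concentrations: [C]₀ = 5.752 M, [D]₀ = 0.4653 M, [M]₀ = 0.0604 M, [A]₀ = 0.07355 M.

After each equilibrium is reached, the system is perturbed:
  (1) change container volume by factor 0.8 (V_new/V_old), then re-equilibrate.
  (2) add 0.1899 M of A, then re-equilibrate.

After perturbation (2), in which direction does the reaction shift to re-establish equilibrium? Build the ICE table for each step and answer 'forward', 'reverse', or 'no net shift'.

Q₀ = 1.2819e-06 vs Keq = 3.741 ⇒ Q<K, forward
Step 1:
                  C         D         M         A
  Initial     5.752    0.4653    0.0604   0.07355
  Change    -0.9098   -0.4549    0.9098    0.9098
  Equil       4.842   0.01038    0.9702    0.9834
  solve Keq expr → x = 0.4549; check Q = 3.741
Then change container volume by factor 0.8 (V_new/V_old).
Step 2:
                  C         D         M         A
  Initial     6.053   0.01297     1.213     1.229
  Change   0.005813  0.002906 -0.005813 -0.005813
  Equil       6.059   0.01588     1.207     1.223
  solve Keq expr → x = -0.002906; check Q = 3.741
Then add 0.1899 M of A.
Step 3:
                  C         D         M         A
  Initial     6.059   0.01588     1.207     1.413
  Change     0.0093   0.00465   -0.0093   -0.0093
  Equil       6.068   0.02053     1.198     1.404
  solve Keq expr → x = -0.00465; check Q = 3.741

Direction: reverse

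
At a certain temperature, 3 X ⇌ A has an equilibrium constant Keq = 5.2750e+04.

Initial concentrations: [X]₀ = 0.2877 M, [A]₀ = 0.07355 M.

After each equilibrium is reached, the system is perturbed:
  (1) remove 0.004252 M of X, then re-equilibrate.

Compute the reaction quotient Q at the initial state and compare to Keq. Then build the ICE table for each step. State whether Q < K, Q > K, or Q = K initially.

Q₀ = 3.089; Q < K (proceeds forward)

Q₀ = 3.089 vs Keq = 5.2750e+04 ⇒ Q<K, forward
Step 1:
                    X           A
  Initial      0.2877     0.07355
  Change      -0.2731     0.09103
  Equil       0.01461      0.1646
  solve Keq expr → x = 0.09103; check Q = 5.2750e+04
Then remove 0.004252 M of X.
Step 2:
                    X           A
  Initial     0.01036      0.1646
  Change      0.00421   -0.001403
  Equil       0.01457      0.1632
  solve Keq expr → x = -0.001403; check Q = 5.2750e+04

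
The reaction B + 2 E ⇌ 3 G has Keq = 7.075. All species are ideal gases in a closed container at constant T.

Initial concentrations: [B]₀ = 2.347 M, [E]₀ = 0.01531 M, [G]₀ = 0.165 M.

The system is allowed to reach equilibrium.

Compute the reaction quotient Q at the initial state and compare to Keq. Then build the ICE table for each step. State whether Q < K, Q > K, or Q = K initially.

Q₀ = 8.166; Q > K (proceeds reverse)

Q₀ = 8.166 vs Keq = 7.075 ⇒ Q>K, reverse
Step 1:
                  B         E         G
  init        2.347   0.01531     0.165
  Δ       4.6418e-04 9.2835e-04 -0.001393
  eq          2.347   0.01624    0.1636
  solve Keq expr → x = -4.6418e-04; check Q = 7.075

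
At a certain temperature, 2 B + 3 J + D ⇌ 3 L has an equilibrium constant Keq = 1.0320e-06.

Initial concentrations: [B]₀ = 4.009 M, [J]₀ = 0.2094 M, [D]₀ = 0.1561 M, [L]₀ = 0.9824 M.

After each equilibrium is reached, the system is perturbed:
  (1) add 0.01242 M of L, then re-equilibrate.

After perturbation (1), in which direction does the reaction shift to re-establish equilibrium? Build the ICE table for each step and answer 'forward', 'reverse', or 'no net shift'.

Direction: reverse

Q₀ = 41.16 vs Keq = 1.0320e-06 ⇒ Q>K, reverse
Step 1:
                  B         J         D         L
  init        4.009    0.2094    0.1561    0.9824
  Δ          0.6379    0.9568    0.3189   -0.9568
  eq          4.647     1.166     0.475   0.02561
  solve Keq expr → x = -0.3189; check Q = 1.0320e-06
Then add 0.01242 M of L.
Step 2:
                  B         J         D         L
  init        4.647     1.166     0.475   0.03803
  Δ        0.008035   0.01205  0.004018  -0.01205
  eq          4.655     1.178     0.479   0.02597
  solve Keq expr → x = -0.004018; check Q = 1.0320e-06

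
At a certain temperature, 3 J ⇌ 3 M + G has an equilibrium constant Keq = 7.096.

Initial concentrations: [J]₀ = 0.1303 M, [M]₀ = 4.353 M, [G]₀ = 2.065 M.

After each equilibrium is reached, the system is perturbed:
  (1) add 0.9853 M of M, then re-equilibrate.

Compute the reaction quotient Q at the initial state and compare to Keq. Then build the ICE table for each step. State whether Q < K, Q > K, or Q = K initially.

Q₀ = 7.6993e+04 vs Keq = 7.096 ⇒ Q>K, reverse
Step 1:
                    J           M           G
  Initial      0.1303       4.353       2.065
  Change        1.554      -1.554     -0.5181
  Equil         1.684       2.799       1.547
  solve Keq expr → x = -0.5181; check Q = 7.096
Then add 0.9853 M of M.
Step 2:
                    J           M           G
  Initial       1.684       3.784       1.547
  Change        0.338      -0.338     -0.1127
  Equil         2.022       3.446       1.434
  solve Keq expr → x = -0.1127; check Q = 7.096

Q₀ = 7.6993e+04; Q > K (proceeds reverse)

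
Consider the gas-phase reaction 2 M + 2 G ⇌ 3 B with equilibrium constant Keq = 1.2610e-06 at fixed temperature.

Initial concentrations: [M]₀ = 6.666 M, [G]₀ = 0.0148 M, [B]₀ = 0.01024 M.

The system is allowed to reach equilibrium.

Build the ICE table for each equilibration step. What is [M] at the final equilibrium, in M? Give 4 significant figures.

Q₀ = 1.1032e-04 vs Keq = 1.2610e-06 ⇒ Q>K, reverse
Step 1:
                    M           G           B
  init          6.666      0.0148     0.01024
  Δ          0.004961    0.004961   -0.007442
  eq            6.671     0.01976    0.002798
  solve Keq expr → x = -0.002481; check Q = 1.2610e-06

[M]_eq = 6.671 M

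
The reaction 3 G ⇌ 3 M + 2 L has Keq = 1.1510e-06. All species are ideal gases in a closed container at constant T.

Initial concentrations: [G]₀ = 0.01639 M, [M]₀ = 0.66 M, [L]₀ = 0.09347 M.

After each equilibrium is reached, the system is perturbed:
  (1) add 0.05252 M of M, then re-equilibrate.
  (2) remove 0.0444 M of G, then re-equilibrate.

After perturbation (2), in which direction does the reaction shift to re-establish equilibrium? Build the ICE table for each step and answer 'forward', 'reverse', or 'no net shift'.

Q₀ = 570.5 vs Keq = 1.1510e-06 ⇒ Q>K, reverse
Step 1:
                   G          M          L
  Initial    0.01639       0.66    0.09347
  Change      0.1399    -0.1399   -0.09329
  Equil       0.1563     0.5201 1.7682e-04
  solve Keq expr → x = -0.04665; check Q = 1.1510e-06
Then add 0.05252 M of M.
Step 2:
                   G          M          L
  Initial     0.1563     0.5726 1.7682e-04
  Change  3.5542e-05 -3.5542e-05 -2.3694e-05
  Equil       0.1564     0.5725 1.5312e-04
  solve Keq expr → x = -1.1847e-05; check Q = 1.1510e-06
Then remove 0.0444 M of G.
Step 3:
                   G          M          L
  Initial      0.112     0.5725 1.5312e-04
  Change  9.0312e-05 -9.0312e-05 -6.0208e-05
  Equil       0.1121     0.5725 9.2913e-05
  solve Keq expr → x = -3.0104e-05; check Q = 1.1510e-06

Direction: reverse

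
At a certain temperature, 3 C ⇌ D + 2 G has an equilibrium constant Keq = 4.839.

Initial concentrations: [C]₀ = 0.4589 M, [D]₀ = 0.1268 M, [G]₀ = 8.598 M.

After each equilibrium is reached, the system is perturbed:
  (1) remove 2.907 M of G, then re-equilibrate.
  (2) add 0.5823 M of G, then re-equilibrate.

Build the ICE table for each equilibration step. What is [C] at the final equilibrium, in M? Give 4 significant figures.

[C]_eq = 0.7038 M

Q₀ = 97 vs Keq = 4.839 ⇒ Q>K, reverse
Step 1:
                  C         D         G
  Initial    0.4589    0.1268     8.598
  Change      0.293  -0.09767   -0.1953
  Equil      0.7519   0.02913     8.403
  solve Keq expr → x = -0.09767; check Q = 4.839
Then remove 2.907 M of G.
Step 2:
                  C         D         G
  Initial    0.7519   0.02913     5.496
  Change   -0.06556   0.02185    0.0437
  Equil      0.6863   0.05099     5.539
  solve Keq expr → x = 0.02185; check Q = 4.839
Then add 0.5823 M of G.
Step 3:
                  C         D         G
  Initial    0.6863   0.05099     6.122
  Change    0.01742 -0.005807  -0.01161
  Equil      0.7038   0.04518      6.11
  solve Keq expr → x = -0.005807; check Q = 4.839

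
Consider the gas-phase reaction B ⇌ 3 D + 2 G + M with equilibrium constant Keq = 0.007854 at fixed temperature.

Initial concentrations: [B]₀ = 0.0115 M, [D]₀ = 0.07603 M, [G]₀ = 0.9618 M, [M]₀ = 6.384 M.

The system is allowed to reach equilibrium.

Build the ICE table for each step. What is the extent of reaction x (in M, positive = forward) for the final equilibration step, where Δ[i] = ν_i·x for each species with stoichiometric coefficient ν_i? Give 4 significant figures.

Q₀ = 0.2257 vs Keq = 0.007854 ⇒ Q>K, reverse
Step 1:
                  B         D         G         M
  I          0.0115   0.07603    0.9618     6.384
  C         0.01429  -0.04286  -0.02857  -0.01429
  E         0.02579   0.03317    0.9332      6.37
  solve Keq expr → x = -0.01429; check Q = 0.007854

x = -0.01429 M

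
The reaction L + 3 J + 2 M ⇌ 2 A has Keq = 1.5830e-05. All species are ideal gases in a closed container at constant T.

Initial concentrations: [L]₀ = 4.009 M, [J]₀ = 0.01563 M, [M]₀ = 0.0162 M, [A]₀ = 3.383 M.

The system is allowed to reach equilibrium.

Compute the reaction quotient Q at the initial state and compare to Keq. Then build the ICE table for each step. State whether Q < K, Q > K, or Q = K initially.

Q₀ = 2.8488e+09; Q > K (proceeds reverse)

Q₀ = 2.8488e+09 vs Keq = 1.5830e-05 ⇒ Q>K, reverse
Step 1:
                  L         J         M         A
  Initial     4.009   0.01563    0.0162     3.383
  Change      1.545     4.636     3.091    -3.091
  Equil       5.554     4.652     3.107    0.2923
  solve Keq expr → x = -1.545; check Q = 1.5830e-05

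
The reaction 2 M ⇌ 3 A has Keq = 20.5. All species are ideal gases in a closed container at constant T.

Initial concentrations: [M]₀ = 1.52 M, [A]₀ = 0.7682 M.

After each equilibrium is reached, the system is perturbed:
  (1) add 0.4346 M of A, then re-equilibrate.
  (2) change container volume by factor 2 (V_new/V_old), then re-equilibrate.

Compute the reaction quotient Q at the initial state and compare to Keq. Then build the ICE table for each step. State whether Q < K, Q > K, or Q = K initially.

Q₀ = 0.1962 vs Keq = 20.5 ⇒ Q<K, forward
Step 1:
                    M           A
  Initial        1.52      0.7682
  Change      -0.8646       1.297
  Equil        0.6554       2.065
  solve Keq expr → x = 0.4323; check Q = 20.5
Then add 0.4346 M of A.
Step 2:
                    M           A
  Initial      0.6554         2.5
  Change       0.1228     -0.1842
  Equil        0.7782       2.316
  solve Keq expr → x = -0.06139; check Q = 20.5
Then change container volume by factor 2 (V_new/V_old).
Step 3:
                    M           A
  Initial      0.3891       1.158
  Change     -0.07366      0.1105
  Equil        0.3154       1.268
  solve Keq expr → x = 0.03683; check Q = 20.5

Q₀ = 0.1962; Q < K (proceeds forward)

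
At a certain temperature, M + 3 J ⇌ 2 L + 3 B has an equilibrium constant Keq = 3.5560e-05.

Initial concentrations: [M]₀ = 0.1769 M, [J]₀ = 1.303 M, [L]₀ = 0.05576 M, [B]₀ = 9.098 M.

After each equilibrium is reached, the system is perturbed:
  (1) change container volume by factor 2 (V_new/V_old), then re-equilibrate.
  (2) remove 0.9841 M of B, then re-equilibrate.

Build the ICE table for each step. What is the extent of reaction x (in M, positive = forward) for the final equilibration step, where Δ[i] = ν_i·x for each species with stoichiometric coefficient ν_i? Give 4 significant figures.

x = 2.5684e-05 M

Q₀ = 5.983 vs Keq = 3.5560e-05 ⇒ Q>K, reverse
Step 1:
                   M          J          L          B
  init        0.1769      1.303    0.05576      9.098
  Δ           0.0278     0.0834    -0.0556    -0.0834
  eq          0.2047      1.386 1.6272e-04      9.015
  solve Keq expr → x = -0.0278; check Q = 3.5560e-05
Then change container volume by factor 2 (V_new/V_old).
Step 2:
                   M          J          L          B
  init        0.1023     0.6932 8.1362e-05      4.507
  Δ       -1.6839e-05 -5.0516e-05 3.3677e-05 5.0516e-05
  eq          0.1023     0.6931 1.1504e-04      4.507
  solve Keq expr → x = 1.6839e-05; check Q = 3.5560e-05
Then remove 0.9841 M of B.
Step 3:
                   M          J          L          B
  init        0.1023     0.6931 1.1504e-04      3.523
  Δ       -2.5684e-05 -7.7051e-05 5.1367e-05 7.7051e-05
  eq          0.1023     0.6931 1.6641e-04      3.523
  solve Keq expr → x = 2.5684e-05; check Q = 3.5560e-05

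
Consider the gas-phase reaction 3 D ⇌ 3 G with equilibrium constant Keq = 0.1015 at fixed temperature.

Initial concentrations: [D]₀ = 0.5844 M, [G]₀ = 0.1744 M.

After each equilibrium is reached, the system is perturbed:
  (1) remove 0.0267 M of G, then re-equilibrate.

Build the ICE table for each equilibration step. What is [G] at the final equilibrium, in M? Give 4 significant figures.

Q₀ = 0.02658 vs Keq = 0.1015 ⇒ Q<K, forward
Step 1:
                   D          G
  Initial     0.5844     0.1744
  Change    -0.06697    0.06697
  Equil       0.5174     0.2414
  solve Keq expr → x = 0.02232; check Q = 0.1015
Then remove 0.0267 M of G.
Step 2:
                   D          G
  Initial     0.5174     0.2147
  Change    -0.01821    0.01821
  Equil       0.4992     0.2329
  solve Keq expr → x = 0.006069; check Q = 0.1015

[G]_eq = 0.2329 M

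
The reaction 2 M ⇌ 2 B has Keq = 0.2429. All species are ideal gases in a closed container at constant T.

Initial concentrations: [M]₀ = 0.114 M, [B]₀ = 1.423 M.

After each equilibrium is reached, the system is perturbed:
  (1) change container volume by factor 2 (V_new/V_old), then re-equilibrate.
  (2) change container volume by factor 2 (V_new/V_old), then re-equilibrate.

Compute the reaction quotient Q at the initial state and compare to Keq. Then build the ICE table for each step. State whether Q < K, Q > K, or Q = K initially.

Q₀ = 155.8; Q > K (proceeds reverse)

Q₀ = 155.8 vs Keq = 0.2429 ⇒ Q>K, reverse
Step 1:
                  M         B
  Initial     0.114     1.423
  Change     0.9156   -0.9156
  Equil        1.03    0.5074
  solve Keq expr → x = -0.4578; check Q = 0.2429
Then change container volume by factor 2 (V_new/V_old).
Step 2:
                  M         B
  Initial    0.5148    0.2537
  Change          0         0
  Equil      0.5148    0.2537
  solve Keq expr → x = 0; check Q = 0.2429
Then change container volume by factor 2 (V_new/V_old).
Step 3:
                  M         B
  Initial    0.2574    0.1269
  Change          0         0
  Equil      0.2574    0.1269
  solve Keq expr → x = 0; check Q = 0.2429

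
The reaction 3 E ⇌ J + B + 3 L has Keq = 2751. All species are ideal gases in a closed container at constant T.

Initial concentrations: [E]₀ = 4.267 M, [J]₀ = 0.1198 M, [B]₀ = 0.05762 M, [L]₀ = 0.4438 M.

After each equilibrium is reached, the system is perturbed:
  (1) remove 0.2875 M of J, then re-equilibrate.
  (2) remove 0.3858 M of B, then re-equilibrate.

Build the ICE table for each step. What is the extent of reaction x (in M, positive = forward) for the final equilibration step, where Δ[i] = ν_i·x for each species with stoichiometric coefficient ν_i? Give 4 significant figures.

x = 0.01102 M

Q₀ = 7.7665e-06 vs Keq = 2751 ⇒ Q<K, forward
Step 1:
                    E           J           B           L
  I             4.267      0.1198     0.05762      0.4438
  C            -3.884       1.295       1.295       3.884
  E            0.3834       1.414       1.352       4.327
  solve Keq expr → x = 1.295; check Q = 2751
Then remove 0.2875 M of J.
Step 2:
                    E           J           B           L
  I            0.3834       1.127       1.352       4.327
  C          -0.02439     0.00813     0.00813     0.02439
  E             0.359       1.135        1.36       4.352
  solve Keq expr → x = 0.00813; check Q = 2751
Then remove 0.3858 M of B.
Step 3:
                    E           J           B           L
  I             0.359       1.135      0.9745       4.352
  C          -0.03307     0.01102     0.01102     0.03307
  E            0.3259       1.146      0.9855       4.385
  solve Keq expr → x = 0.01102; check Q = 2751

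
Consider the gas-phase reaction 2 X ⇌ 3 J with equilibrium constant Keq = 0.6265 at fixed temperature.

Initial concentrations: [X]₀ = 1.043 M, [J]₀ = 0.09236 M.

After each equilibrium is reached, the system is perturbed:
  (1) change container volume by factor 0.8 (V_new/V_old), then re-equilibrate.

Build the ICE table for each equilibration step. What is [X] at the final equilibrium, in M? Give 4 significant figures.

[X]_eq = 0.8635 M

Q₀ = 7.2424e-04 vs Keq = 0.6265 ⇒ Q<K, forward
Step 1:
                    X           J
  I             1.043     0.09236
  C           -0.3745      0.5618
  E            0.6685      0.6542
  solve Keq expr → x = 0.1873; check Q = 0.6265
Then change container volume by factor 0.8 (V_new/V_old).
Step 2:
                    X           J
  I            0.8356      0.8177
  C           0.02788    -0.04182
  E            0.8635      0.7759
  solve Keq expr → x = -0.01394; check Q = 0.6265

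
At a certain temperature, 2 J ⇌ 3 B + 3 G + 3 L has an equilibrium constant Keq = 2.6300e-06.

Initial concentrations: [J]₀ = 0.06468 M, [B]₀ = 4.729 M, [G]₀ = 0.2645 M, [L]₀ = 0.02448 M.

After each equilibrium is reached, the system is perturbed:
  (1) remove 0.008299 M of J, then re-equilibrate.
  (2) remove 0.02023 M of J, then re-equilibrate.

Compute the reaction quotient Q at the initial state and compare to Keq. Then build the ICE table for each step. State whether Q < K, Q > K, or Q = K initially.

Q₀ = 0.006862; Q > K (proceeds reverse)

Q₀ = 0.006862 vs Keq = 2.6300e-06 ⇒ Q>K, reverse
Step 1:
                  J         B         G         L
  init      0.06468     4.729    0.2645   0.02448
  Δ         0.01483  -0.02224  -0.02224  -0.02224
  eq        0.07951     4.707    0.2423  0.002238
  solve Keq expr → x = -0.007414; check Q = 2.6300e-06
Then remove 0.008299 M of J.
Step 2:
                  J         B         G         L
  init      0.07121     4.707    0.2423  0.002238
  Δ       1.0346e-04 -1.5518e-04 -1.5518e-04 -1.5518e-04
  eq        0.07131     4.707    0.2421  0.002083
  solve Keq expr → x = -5.1728e-05; check Q = 2.6300e-06
Then remove 0.02023 M of J.
Step 3:
                  J         B         G         L
  init      0.05108     4.707    0.2421  0.002083
  Δ       2.7105e-04 -4.0657e-04 -4.0657e-04 -4.0657e-04
  eq        0.05135     4.706    0.2417  0.001677
  solve Keq expr → x = -1.3552e-04; check Q = 2.6300e-06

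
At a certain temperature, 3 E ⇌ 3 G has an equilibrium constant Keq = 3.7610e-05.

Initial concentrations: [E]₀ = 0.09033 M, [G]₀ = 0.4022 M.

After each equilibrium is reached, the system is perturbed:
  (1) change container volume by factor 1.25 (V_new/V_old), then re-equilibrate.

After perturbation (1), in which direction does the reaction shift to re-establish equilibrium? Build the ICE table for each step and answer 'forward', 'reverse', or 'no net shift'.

Direction: no net shift

Q₀ = 88.27 vs Keq = 3.7610e-05 ⇒ Q>K, reverse
Step 1:
                    E           G
  Initial     0.09033      0.4022
  Change       0.3862     -0.3862
  Equil        0.4766     0.01597
  solve Keq expr → x = -0.1287; check Q = 3.7610e-05
Then change container volume by factor 1.25 (V_new/V_old).
Step 2:
                    E           G
  Initial      0.3813     0.01277
  Change            0           0
  Equil        0.3813     0.01277
  solve Keq expr → x = 0; check Q = 3.7610e-05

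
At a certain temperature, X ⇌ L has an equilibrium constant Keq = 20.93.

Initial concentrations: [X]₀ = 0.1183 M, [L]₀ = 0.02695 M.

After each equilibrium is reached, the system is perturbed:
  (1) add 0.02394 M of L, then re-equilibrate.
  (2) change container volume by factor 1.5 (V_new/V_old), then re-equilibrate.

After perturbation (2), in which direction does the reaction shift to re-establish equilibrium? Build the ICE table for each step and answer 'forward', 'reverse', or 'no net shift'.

Direction: no net shift

Q₀ = 0.2278 vs Keq = 20.93 ⇒ Q<K, forward
Step 1:
                    X           L
  init         0.1183     0.02695
  Δ           -0.1117      0.1117
  eq         0.006623      0.1386
  solve Keq expr → x = 0.1117; check Q = 20.93
Then add 0.02394 M of L.
Step 2:
                    X           L
  init       0.006623      0.1626
  Δ          0.001092   -0.001092
  eq         0.007715      0.1615
  solve Keq expr → x = -0.001092; check Q = 20.93
Then change container volume by factor 1.5 (V_new/V_old).
Step 3:
                    X           L
  init       0.005143      0.1076
  Δ                 0           0
  eq         0.005143      0.1076
  solve Keq expr → x = 0; check Q = 20.93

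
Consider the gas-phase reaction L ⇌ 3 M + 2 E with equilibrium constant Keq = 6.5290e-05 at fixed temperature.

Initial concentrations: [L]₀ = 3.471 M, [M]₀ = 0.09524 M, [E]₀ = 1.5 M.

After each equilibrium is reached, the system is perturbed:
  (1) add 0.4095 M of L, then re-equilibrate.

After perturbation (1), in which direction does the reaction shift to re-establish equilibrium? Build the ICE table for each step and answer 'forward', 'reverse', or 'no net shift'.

Direction: forward

Q₀ = 5.6000e-04 vs Keq = 6.5290e-05 ⇒ Q>K, reverse
Step 1:
                   L          M          E
  Initial      3.471    0.09524        1.5
  Change     0.01599   -0.04797   -0.03198
  Equil        3.487    0.04727      1.468
  solve Keq expr → x = -0.01599; check Q = 6.5290e-05
Then add 0.4095 M of L.
Step 2:
                   L          M          E
  Initial      3.896    0.04727      1.468
  Change  -5.8466e-04   0.001754   0.001169
  Equil        3.896    0.04903      1.469
  solve Keq expr → x = 5.8466e-04; check Q = 6.5290e-05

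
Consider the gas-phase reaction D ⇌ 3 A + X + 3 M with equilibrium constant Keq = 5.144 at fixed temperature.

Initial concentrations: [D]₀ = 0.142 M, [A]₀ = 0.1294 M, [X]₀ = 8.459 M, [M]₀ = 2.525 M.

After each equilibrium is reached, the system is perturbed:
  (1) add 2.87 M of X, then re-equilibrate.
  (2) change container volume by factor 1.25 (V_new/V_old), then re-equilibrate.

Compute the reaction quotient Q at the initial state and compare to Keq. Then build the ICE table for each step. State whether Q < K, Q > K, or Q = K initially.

Q₀ = 2.078; Q < K (proceeds forward)

Q₀ = 2.078 vs Keq = 5.144 ⇒ Q<K, forward
Step 1:
                    D           A           X           M
  I             0.142      0.1294       8.459       2.525
  C          -0.01258     0.03774     0.01258     0.03774
  E            0.1294      0.1671       8.472       2.563
  solve Keq expr → x = 0.01258; check Q = 5.144
Then add 2.87 M of X.
Step 2:
                    D           A           X           M
  I            0.1294      0.1671       11.34       2.563
  C          0.004337    -0.01301   -0.004337    -0.01301
  E            0.1338      0.1541       11.34        2.55
  solve Keq expr → x = -0.004337; check Q = 5.144
Then change container volume by factor 1.25 (V_new/V_old).
Step 3:
                    D           A           X           M
  I             0.107      0.1233        9.07        2.04
  C          -0.01777     0.05331     0.01777     0.05331
  E           0.08924      0.1766       9.088       2.093
  solve Keq expr → x = 0.01777; check Q = 5.144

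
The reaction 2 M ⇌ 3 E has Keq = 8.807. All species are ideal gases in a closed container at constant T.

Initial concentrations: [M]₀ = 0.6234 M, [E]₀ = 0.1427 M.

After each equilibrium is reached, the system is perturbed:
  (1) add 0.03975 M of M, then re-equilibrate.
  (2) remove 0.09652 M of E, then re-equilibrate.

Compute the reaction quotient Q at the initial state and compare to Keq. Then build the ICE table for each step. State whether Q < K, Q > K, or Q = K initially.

Q₀ = 0.007477; Q < K (proceeds forward)

Q₀ = 0.007477 vs Keq = 8.807 ⇒ Q<K, forward
Step 1:
                   M          E
  I           0.6234     0.1427
  C          -0.4047      0.607
  E           0.2187     0.7497
  solve Keq expr → x = 0.2023; check Q = 8.807
Then add 0.03975 M of M.
Step 2:
                   M          E
  I           0.2585     0.7497
  C         -0.02388    0.03583
  E           0.2346     0.7855
  solve Keq expr → x = 0.01194; check Q = 8.807
Then remove 0.09652 M of E.
Step 3:
                   M          E
  I           0.2346      0.689
  C         -0.02557    0.03835
  E            0.209     0.7274
  solve Keq expr → x = 0.01278; check Q = 8.807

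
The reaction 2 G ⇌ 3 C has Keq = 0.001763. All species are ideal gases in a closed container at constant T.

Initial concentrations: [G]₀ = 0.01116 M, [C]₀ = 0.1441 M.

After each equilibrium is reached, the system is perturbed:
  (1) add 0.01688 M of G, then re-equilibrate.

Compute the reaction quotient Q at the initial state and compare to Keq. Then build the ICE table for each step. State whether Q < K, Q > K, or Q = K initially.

Q₀ = 24.03 vs Keq = 0.001763 ⇒ Q>K, reverse
Step 1:
                  G         C
  Initial   0.01116    0.1441
  Change    0.07978   -0.1197
  Equil     0.09094   0.02443
  solve Keq expr → x = -0.03989; check Q = 0.001763
Then add 0.01688 M of G.
Step 2:
                  G         C
  Initial    0.1078   0.02443
  Change  -0.001759  0.002638
  Equil      0.1061   0.02707
  solve Keq expr → x = 8.7937e-04; check Q = 0.001763

Q₀ = 24.03; Q > K (proceeds reverse)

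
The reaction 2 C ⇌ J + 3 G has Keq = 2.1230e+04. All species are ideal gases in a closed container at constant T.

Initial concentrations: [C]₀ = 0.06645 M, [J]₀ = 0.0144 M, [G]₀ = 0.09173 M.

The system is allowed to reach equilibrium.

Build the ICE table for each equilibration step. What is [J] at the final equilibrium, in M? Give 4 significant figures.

Q₀ = 0.002517 vs Keq = 2.1230e+04 ⇒ Q<K, forward
Step 1:
                  C         J         G
  Initial   0.06645    0.0144   0.09173
  Change   -0.06632   0.03316   0.09949
  Equil   1.2515e-04   0.04756    0.1912
  solve Keq expr → x = 0.03316; check Q = 2.1230e+04

[J]_eq = 0.04756 M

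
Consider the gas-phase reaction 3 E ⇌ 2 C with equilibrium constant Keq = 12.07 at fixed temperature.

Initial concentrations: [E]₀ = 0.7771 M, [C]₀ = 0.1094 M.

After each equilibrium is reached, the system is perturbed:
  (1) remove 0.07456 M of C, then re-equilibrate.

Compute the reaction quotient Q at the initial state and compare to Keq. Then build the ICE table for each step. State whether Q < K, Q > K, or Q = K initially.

Q₀ = 0.0255 vs Keq = 12.07 ⇒ Q<K, forward
Step 1:
                   E          C
  init        0.7771     0.1094
  Δ           -0.519      0.346
  eq          0.2581     0.4554
  solve Keq expr → x = 0.173; check Q = 12.07
Then remove 0.07456 M of C.
Step 2:
                   E          C
  init        0.2581     0.3809
  Δ         -0.02291    0.01527
  eq          0.2351     0.3961
  solve Keq expr → x = 0.007637; check Q = 12.07

Q₀ = 0.0255; Q < K (proceeds forward)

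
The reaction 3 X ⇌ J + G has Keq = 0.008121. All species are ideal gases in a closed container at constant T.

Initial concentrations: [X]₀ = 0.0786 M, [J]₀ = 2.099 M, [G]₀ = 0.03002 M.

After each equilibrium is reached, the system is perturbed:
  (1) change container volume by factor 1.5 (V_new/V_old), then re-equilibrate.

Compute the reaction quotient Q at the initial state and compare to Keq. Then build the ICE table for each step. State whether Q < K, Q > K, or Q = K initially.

Q₀ = 129.8 vs Keq = 0.008121 ⇒ Q>K, reverse
Step 1:
                    X           J           G
  Initial      0.0786       2.099     0.03002
  Change         0.09       -0.03       -0.03
  Equil        0.1686       2.069  1.8813e-05
  solve Keq expr → x = -0.03; check Q = 0.008121
Then change container volume by factor 1.5 (V_new/V_old).
Step 2:
                    X           J           G
  Initial      0.1124       1.379  1.2542e-05
  Change   1.2533e-05 -4.1778e-06 -4.1778e-06
  Equil        0.1124       1.379  8.3640e-06
  solve Keq expr → x = -4.1778e-06; check Q = 0.008121

Q₀ = 129.8; Q > K (proceeds reverse)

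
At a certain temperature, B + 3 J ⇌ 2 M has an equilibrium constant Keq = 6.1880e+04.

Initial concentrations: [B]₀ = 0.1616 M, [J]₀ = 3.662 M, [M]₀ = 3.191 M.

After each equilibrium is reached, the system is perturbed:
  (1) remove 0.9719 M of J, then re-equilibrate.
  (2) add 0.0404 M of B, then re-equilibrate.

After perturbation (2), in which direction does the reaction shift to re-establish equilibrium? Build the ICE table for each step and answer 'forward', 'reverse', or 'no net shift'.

Direction: forward

Q₀ = 1.283 vs Keq = 6.1880e+04 ⇒ Q<K, forward
Step 1:
                   B          J          M
  init        0.1616      3.662      3.191
  Δ          -0.1616    -0.4848     0.3232
  eq      6.2224e-06      3.177      3.514
  solve Keq expr → x = 0.1616; check Q = 6.1880e+04
Then remove 0.9719 M of J.
Step 2:
                   B          J          M
  init    6.2224e-06      2.205      3.514
  Δ       1.2384e-05 3.7151e-05 -2.4768e-05
  eq      1.8606e-05      2.205      3.514
  solve Keq expr → x = -1.2384e-05; check Q = 6.1880e+04
Then add 0.0404 M of B.
Step 3:
                   B          J          M
  init       0.04042      2.205      3.514
  Δ          -0.0404    -0.1212    0.08079
  eq      2.3069e-05      2.084      3.595
  solve Keq expr → x = 0.0404; check Q = 6.1880e+04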